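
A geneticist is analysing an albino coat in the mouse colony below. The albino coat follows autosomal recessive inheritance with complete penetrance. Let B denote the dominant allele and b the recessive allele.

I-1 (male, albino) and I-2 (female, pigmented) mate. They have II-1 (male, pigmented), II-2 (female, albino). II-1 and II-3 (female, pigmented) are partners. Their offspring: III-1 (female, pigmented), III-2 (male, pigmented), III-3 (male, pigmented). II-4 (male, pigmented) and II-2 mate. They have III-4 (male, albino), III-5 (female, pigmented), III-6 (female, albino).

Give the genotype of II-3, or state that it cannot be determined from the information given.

II-3's phenotype allows BB or Bb, and no parent or child forces a single allele at both positions; consistent genotype assignments exist with II-3 as BB or Bb.

cannot be determined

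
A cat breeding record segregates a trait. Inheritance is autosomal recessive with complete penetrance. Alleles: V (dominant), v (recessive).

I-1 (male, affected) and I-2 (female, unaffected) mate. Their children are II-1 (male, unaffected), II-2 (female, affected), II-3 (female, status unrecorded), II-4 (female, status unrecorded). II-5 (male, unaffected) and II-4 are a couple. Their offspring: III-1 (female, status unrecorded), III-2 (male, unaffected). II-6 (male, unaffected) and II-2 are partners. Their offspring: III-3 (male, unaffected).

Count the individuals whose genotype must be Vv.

3

Obligate heterozygotes: I-2 is unaffected so carries V and passed v to II-2 (vv), so I-2 is Vv; II-1 is unaffected so carries V and received v from I-1 (vv), so II-1 is Vv; III-3 is unaffected so carries V and received v from II-2 (vv), so III-3 is Vv.
Every other individual is either homozygous by phenotype or has at least one consistent homozygous assignment, so the count is 3.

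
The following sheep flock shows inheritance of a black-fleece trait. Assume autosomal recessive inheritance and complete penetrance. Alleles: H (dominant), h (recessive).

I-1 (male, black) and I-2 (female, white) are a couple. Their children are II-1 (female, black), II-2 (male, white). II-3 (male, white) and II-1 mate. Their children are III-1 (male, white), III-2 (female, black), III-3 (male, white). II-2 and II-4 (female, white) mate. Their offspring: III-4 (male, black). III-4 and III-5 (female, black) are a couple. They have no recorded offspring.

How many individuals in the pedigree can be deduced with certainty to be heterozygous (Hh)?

6

Obligate heterozygotes: I-2 is white so carries H and passed h to II-1 (hh), so I-2 is Hh; II-2 is white so carries H and received h from I-1 (hh), so II-2 is Hh; II-3 is white so carries H and passed h to III-2 (hh), so II-3 is Hh; II-4 is white so carries H and passed h to III-4 (hh), so II-4 is Hh; III-1 is white so carries H and received h from II-1 (hh), so III-1 is Hh; III-3 is white so carries H and received h from II-1 (hh), so III-3 is Hh.
Every other individual is either homozygous by phenotype or has at least one consistent homozygous assignment, so the count is 6.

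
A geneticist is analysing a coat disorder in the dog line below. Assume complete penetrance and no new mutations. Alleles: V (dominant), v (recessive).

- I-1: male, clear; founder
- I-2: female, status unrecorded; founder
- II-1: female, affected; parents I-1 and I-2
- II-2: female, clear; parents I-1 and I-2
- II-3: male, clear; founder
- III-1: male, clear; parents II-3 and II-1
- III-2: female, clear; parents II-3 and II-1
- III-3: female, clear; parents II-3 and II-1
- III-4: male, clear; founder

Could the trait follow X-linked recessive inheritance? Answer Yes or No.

Under X-linked recessive, II-1 (affected, female) cannot arise from I-1 (clear) × I-2 (unrecorded).

No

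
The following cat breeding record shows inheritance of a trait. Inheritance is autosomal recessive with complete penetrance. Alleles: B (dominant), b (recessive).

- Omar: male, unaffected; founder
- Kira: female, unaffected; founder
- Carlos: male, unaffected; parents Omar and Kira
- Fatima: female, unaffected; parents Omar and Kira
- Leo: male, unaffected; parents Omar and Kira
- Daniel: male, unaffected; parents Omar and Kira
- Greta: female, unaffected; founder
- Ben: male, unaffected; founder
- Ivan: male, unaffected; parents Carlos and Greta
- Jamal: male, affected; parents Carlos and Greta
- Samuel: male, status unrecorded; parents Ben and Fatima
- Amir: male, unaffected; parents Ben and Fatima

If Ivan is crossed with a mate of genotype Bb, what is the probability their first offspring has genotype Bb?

Carlos is unaffected so carries B and passed b to Jamal (bb), so Carlos is Bb.
Greta is unaffected so carries B and passed b to Jamal (bb), so Greta is Bb.
Ivan is an unaffected offspring of Carlos (Bb) × Greta (Bb), whose cross gives 1/4 BB : 1/2 Bb : 1/4 bb; conditioning on being unaffected, Ivan is BB with probability 1/3, Bb with probability 2/3.
Summing over parental genotype combinations, P(offspring has genotype Bb) = 1/3·1/2 + 2/3·1/2 = 1/2.

1/2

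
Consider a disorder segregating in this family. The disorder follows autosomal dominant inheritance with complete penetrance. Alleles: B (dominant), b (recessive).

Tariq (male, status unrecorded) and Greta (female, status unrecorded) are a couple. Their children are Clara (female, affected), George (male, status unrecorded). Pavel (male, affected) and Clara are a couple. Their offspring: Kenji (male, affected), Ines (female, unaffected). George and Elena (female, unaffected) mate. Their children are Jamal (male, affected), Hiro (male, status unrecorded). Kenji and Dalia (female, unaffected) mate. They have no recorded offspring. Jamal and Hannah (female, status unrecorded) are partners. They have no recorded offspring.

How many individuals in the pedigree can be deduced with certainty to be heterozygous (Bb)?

3

Obligate heterozygotes: Clara is affected so carries B and passed b to Ines (bb), so Clara is Bb; Pavel is affected so carries B and passed b to Ines (bb), so Pavel is Bb; Jamal is affected so carries B and received b from Elena (bb), so Jamal is Bb.
Every other individual is either homozygous by phenotype or has at least one consistent homozygous assignment, so the count is 3.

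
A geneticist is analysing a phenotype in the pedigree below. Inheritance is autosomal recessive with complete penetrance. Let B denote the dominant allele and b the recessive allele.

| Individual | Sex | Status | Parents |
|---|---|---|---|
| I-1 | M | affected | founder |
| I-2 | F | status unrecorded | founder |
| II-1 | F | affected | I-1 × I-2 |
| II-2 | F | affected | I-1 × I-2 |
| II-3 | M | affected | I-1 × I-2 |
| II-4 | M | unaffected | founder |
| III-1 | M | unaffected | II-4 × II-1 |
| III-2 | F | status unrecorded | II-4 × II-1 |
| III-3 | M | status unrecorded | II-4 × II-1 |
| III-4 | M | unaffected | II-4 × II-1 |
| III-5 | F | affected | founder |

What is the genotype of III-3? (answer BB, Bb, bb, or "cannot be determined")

cannot be determined

III-3's phenotype is unrecorded, and no parent or child forces a single allele at both positions; consistent genotype assignments exist with III-3 as Bb or bb.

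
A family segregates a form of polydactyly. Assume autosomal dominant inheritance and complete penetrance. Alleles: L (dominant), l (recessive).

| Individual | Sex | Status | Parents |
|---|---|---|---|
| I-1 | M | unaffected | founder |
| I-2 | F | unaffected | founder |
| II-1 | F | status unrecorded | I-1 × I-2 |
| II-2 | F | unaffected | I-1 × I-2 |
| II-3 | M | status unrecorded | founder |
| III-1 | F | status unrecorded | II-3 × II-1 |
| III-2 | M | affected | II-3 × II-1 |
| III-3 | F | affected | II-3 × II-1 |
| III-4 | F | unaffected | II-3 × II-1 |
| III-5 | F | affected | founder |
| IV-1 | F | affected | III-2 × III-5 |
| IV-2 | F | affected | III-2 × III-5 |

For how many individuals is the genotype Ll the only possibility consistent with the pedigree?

3

Obligate heterozygotes: II-3 passed L to III-2 (Ll, whose l came from II-1) and passed l to III-4 (ll), so II-3 is Ll; III-2 is affected so carries L and received l from II-1 (ll), so III-2 is Ll; III-3 is affected so carries L and received l from II-1 (ll), so III-3 is Ll.
Every other individual is either homozygous by phenotype or has at least one consistent homozygous assignment, so the count is 3.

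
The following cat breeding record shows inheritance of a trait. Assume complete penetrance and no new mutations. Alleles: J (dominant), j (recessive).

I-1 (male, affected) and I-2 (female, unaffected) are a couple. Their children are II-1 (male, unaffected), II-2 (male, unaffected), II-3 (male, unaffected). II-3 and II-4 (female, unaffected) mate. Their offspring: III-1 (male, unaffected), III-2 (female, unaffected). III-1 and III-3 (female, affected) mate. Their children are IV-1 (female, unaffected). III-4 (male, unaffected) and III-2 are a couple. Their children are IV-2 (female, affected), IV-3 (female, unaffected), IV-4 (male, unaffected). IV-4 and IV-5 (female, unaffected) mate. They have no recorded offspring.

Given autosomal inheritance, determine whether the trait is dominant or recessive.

recessive

III-4 and III-2 are both unaffected yet have an affected child IV-2. Under dominance, an affected child requires at least one affected parent, so the trait cannot be dominant.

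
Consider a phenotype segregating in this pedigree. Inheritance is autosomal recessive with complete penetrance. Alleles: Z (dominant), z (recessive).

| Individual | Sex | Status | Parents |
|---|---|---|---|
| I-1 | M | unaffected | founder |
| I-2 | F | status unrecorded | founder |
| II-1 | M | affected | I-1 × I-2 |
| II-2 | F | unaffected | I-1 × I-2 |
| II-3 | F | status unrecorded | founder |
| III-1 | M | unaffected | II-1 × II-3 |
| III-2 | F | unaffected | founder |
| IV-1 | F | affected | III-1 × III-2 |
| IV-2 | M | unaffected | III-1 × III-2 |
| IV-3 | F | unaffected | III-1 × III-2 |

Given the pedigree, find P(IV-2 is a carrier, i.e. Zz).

2/3

III-1 is unaffected so carries Z and received z from II-1 (zz), so III-1 is Zz.
III-2 is unaffected so carries Z and passed z to IV-1 (zz), so III-2 is Zz.
Their cross gives offspring ratios 1/4 ZZ : 1/2 Zz : 1/4 zz. Conditioning on IV-2 being unaffected, P(Zz) = 1/2 / 3/4 = 2/3.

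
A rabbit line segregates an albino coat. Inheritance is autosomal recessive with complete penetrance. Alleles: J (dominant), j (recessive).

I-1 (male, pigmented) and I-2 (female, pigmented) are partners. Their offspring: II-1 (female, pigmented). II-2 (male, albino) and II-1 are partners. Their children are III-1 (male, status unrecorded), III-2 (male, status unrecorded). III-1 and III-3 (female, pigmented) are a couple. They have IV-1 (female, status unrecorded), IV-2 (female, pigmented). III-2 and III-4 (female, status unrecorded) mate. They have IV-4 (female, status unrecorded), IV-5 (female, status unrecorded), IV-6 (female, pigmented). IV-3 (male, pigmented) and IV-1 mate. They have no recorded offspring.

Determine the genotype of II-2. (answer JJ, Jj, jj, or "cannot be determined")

II-2 is albino, so II-2 is jj.

jj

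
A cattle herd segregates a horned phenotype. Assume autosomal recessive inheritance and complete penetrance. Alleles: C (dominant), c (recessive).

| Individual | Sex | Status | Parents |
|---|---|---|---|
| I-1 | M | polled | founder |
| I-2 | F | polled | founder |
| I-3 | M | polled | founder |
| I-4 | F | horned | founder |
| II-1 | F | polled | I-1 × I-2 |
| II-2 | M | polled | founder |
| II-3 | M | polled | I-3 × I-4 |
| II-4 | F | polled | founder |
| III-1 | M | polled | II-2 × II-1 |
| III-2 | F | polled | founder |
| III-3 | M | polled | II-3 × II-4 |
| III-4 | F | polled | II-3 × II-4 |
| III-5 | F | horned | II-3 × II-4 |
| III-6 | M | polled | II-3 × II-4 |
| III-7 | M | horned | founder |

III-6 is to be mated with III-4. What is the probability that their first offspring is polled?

8/9

II-3 is polled so carries C and received c from I-4 (cc), so II-3 is Cc.
II-4 is polled so carries C and passed c to III-5 (cc), so II-4 is Cc.
III-6 is a polled offspring of II-3 (Cc) × II-4 (Cc), whose cross gives 1/4 CC : 1/2 Cc : 1/4 cc; conditioning on being polled, III-6 is CC with probability 1/3, Cc with probability 2/3.
III-4 is a polled offspring of II-3 (Cc) × II-4 (Cc), whose cross gives 1/4 CC : 1/2 Cc : 1/4 cc; conditioning on being polled, III-4 is CC with probability 1/3, Cc with probability 2/3.
Summing over parental genotype combinations, P(offspring is polled) = 1/9·1 + 2/9·1 + 2/9·1 + 4/9·3/4 = 8/9.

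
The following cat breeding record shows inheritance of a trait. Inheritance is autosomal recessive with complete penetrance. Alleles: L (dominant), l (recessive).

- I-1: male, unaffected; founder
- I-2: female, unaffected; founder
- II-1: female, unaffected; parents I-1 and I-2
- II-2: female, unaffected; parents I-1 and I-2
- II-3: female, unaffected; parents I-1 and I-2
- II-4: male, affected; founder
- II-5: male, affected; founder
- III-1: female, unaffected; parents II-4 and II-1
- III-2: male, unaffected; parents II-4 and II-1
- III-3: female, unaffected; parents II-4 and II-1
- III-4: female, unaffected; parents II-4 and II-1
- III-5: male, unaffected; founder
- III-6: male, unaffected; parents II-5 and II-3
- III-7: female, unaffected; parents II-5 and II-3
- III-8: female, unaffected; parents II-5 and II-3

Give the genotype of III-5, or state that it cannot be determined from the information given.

III-5's phenotype allows LL or Ll, and no parent or child forces a single allele at both positions; consistent genotype assignments exist with III-5 as LL or Ll.

cannot be determined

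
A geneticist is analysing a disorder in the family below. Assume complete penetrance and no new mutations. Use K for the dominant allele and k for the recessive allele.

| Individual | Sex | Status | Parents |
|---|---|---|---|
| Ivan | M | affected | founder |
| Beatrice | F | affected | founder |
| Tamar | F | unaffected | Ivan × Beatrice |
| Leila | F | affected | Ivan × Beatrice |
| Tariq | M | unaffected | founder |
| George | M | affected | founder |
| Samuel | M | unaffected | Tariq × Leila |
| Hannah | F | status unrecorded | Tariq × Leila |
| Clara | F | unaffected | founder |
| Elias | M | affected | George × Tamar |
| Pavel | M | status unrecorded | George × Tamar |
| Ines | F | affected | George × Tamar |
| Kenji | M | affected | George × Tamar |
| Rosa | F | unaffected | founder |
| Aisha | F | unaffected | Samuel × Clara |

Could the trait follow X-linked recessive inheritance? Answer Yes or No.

No

Under X-linked recessive, Tamar (unaffected, female) cannot arise from Ivan (affected) × Beatrice (affected).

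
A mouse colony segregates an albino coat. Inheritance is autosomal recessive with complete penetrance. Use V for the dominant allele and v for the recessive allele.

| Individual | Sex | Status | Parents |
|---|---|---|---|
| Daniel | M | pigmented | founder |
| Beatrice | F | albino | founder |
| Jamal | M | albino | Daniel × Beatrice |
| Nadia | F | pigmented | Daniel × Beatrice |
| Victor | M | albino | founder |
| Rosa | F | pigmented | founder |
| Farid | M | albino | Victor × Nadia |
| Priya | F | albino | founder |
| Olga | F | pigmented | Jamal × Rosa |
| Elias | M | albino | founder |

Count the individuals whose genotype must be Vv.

Obligate heterozygotes: Daniel is pigmented so carries V and passed v to Jamal (vv), so Daniel is Vv; Nadia is pigmented so carries V and received v from Beatrice (vv), so Nadia is Vv; Olga is pigmented so carries V and received v from Jamal (vv), so Olga is Vv.
Every other individual is either homozygous by phenotype or has at least one consistent homozygous assignment, so the count is 3.

3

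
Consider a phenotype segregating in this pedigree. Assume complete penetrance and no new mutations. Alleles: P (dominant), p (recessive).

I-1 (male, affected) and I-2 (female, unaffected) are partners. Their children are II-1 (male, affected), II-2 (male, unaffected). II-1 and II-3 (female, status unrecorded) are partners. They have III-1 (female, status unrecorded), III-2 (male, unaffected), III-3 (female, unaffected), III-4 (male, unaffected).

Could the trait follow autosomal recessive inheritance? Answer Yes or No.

Yes

A consistent assignment under autosomal recessive exists: I-1 pp, I-2 Pp, II-1 pp, II-2 Pp, II-3 PP, III-1 Pp, III-2 Pp, III-3 Pp, III-4 Pp.
In this assignment every recorded phenotype matches its genotype and every non-founder's genotype is obtainable from its parents' genotypes, so the pedigree is consistent.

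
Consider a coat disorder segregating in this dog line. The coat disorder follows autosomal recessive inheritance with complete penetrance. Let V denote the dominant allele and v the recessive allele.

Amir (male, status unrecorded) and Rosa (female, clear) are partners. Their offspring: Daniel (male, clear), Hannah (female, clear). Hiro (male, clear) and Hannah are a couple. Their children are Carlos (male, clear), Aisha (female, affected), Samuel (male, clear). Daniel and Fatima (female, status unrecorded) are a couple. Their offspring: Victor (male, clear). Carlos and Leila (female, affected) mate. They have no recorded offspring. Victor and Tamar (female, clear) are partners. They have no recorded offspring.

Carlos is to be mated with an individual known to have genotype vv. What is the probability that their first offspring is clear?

2/3

Hiro is clear so carries V and passed v to Aisha (vv), so Hiro is Vv.
Hannah is clear so carries V and passed v to Aisha (vv), so Hannah is Vv.
Carlos is a clear offspring of Hiro (Vv) × Hannah (Vv), whose cross gives 1/4 VV : 1/2 Vv : 1/4 vv; conditioning on being clear, Carlos is VV with probability 1/3, Vv with probability 2/3.
Summing over parental genotype combinations, P(offspring is clear) = 1/3·1 + 2/3·1/2 = 2/3.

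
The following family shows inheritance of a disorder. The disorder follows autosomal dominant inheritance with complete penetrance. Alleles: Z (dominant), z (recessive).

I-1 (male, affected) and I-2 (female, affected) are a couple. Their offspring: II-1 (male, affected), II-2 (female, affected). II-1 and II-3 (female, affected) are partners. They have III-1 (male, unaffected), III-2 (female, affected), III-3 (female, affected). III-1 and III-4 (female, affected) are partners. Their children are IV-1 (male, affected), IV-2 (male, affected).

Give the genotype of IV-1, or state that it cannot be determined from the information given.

Zz

From phenotype alone, IV-1 is ZZ or Zz.
IV-1 is affected so carries Z and received z from III-1 (zz), so IV-1 is Zz.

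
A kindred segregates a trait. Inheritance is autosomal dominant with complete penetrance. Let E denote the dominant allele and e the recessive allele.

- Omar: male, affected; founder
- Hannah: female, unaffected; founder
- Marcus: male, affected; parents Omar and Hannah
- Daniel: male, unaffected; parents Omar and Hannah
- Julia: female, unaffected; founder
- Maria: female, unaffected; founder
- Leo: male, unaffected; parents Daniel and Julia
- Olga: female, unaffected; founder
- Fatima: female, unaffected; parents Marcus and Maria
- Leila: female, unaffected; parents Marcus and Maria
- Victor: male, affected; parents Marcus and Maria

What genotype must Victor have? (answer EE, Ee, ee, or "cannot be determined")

Ee

From phenotype alone, Victor is EE or Ee.
Victor is affected so carries E and received e from Maria (ee), so Victor is Ee.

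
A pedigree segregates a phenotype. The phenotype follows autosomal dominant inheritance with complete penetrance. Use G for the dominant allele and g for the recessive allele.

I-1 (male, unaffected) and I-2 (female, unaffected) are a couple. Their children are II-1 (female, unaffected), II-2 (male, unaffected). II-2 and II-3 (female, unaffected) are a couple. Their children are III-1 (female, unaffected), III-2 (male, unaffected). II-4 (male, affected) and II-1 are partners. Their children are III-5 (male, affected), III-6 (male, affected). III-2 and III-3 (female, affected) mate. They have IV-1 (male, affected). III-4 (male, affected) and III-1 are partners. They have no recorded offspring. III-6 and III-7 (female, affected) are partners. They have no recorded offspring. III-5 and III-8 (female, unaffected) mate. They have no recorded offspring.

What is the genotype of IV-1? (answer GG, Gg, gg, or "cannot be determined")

Gg

From phenotype alone, IV-1 is GG or Gg.
IV-1 is affected so carries G and received g from III-2 (gg), so IV-1 is Gg.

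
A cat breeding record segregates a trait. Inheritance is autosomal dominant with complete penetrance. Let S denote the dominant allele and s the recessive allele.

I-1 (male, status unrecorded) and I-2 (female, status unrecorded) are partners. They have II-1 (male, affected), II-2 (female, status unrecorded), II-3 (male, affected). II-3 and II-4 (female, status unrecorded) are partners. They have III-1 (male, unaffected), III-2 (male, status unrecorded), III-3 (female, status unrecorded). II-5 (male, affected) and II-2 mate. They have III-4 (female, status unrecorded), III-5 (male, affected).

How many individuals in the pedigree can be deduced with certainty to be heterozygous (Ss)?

Obligate heterozygotes: II-3 is affected so carries S and passed s to III-1 (ss), so II-3 is Ss.
Every other individual is either homozygous by phenotype or has at least one consistent homozygous assignment, so the count is 1.

1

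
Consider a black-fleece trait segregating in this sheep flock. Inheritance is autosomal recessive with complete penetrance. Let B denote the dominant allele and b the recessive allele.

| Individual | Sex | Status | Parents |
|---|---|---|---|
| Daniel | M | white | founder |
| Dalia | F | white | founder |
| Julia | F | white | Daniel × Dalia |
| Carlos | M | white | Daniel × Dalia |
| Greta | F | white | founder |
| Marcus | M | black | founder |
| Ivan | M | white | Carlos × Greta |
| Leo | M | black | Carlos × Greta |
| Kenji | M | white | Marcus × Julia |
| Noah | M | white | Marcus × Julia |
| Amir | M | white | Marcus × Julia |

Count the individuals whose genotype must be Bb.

Obligate heterozygotes: Carlos is white so carries B and passed b to Leo (bb), so Carlos is Bb; Greta is white so carries B and passed b to Leo (bb), so Greta is Bb; Kenji is white so carries B and received b from Marcus (bb), so Kenji is Bb; Noah is white so carries B and received b from Marcus (bb), so Noah is Bb; Amir is white so carries B and received b from Marcus (bb), so Amir is Bb.
Every other individual is either homozygous by phenotype or has at least one consistent homozygous assignment, so the count is 5.

5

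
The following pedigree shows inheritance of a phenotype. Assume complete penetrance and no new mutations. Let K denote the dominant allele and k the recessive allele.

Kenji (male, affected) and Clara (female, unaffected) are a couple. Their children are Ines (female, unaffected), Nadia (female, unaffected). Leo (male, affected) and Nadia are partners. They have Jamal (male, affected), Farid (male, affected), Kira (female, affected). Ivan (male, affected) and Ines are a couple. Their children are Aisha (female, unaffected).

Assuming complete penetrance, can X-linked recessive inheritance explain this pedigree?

Yes

A consistent assignment under X-linked recessive exists: Kenji X^k Y, Clara X^K X^K, Ines X^K X^k, Nadia X^K X^k, Leo X^k Y, Ivan X^k Y, Jamal X^k Y, Farid X^k Y, Kira X^k X^k, Aisha X^K X^k.
In this assignment every recorded phenotype matches its genotype and every non-founder's genotype is obtainable from its parents' genotypes, so the pedigree is consistent.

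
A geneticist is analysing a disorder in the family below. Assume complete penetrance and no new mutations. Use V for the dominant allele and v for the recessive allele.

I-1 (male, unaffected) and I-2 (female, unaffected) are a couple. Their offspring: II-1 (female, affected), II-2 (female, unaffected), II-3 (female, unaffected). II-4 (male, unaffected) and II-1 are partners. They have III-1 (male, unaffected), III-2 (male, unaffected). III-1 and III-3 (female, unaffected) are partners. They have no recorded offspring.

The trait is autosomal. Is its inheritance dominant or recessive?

I-1 and I-2 are both unaffected yet have an affected child II-1. Under dominance, an affected child requires at least one affected parent, so the trait cannot be dominant.

recessive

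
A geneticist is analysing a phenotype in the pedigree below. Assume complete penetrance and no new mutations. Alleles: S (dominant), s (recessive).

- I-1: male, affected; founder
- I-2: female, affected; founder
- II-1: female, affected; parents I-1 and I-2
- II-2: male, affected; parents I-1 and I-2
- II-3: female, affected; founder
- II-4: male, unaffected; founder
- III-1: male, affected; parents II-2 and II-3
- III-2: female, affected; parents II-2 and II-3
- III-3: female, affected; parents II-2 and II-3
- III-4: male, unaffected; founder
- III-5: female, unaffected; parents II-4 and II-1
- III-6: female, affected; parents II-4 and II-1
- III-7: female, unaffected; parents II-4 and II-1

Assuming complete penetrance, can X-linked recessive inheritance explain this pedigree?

No

Under X-linked recessive, III-6 (affected, female) cannot arise from II-4 (unaffected) × II-1 (affected).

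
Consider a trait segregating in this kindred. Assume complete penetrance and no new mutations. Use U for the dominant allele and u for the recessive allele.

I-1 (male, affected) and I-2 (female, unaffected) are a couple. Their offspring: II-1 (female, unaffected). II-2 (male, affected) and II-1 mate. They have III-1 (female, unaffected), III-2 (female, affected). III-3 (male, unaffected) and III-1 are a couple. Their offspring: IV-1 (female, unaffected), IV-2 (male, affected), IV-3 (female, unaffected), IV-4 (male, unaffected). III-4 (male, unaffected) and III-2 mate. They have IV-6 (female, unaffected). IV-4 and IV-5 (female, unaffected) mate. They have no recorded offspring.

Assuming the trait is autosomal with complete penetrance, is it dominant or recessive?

recessive

III-3 and III-1 are both unaffected yet have an affected child IV-2. Under dominance, an affected child requires at least one affected parent, so the trait cannot be dominant.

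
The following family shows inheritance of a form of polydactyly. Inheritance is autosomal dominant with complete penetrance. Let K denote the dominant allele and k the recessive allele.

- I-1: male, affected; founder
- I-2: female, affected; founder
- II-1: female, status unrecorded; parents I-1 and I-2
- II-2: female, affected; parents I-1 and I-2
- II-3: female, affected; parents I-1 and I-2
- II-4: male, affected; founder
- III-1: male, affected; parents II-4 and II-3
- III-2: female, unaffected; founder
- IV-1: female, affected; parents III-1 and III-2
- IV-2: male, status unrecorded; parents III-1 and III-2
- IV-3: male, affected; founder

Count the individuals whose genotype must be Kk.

1

Obligate heterozygotes: IV-1 is affected so carries K and received k from III-2 (kk), so IV-1 is Kk.
Every other individual is either homozygous by phenotype or has at least one consistent homozygous assignment, so the count is 1.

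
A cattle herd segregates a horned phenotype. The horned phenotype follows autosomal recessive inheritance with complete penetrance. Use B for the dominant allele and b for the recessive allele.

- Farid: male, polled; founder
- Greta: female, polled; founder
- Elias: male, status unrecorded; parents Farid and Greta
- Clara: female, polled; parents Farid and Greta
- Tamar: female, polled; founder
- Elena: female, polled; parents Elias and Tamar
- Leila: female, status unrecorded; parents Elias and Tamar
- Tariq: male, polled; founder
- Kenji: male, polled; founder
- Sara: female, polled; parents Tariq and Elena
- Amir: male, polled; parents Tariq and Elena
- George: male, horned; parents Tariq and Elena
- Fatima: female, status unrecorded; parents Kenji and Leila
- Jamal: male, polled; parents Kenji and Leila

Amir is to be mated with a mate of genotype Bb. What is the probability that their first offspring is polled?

Tariq is polled so carries B and passed b to George (bb), so Tariq is Bb.
Elena is polled so carries B and passed b to George (bb), so Elena is Bb.
Amir is a polled offspring of Tariq (Bb) × Elena (Bb), whose cross gives 1/4 BB : 1/2 Bb : 1/4 bb; conditioning on being polled, Amir is BB with probability 1/3, Bb with probability 2/3.
Summing over parental genotype combinations, P(offspring is polled) = 1/3·1 + 2/3·3/4 = 5/6.

5/6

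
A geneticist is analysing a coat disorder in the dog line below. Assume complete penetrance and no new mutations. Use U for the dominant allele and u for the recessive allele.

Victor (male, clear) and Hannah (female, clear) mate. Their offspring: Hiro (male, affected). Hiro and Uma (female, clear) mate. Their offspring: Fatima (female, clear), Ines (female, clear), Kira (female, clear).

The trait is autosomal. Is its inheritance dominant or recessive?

recessive

Victor and Hannah are both clear yet have an affected child Hiro. Under dominance, an affected child requires at least one affected parent, so the trait cannot be dominant.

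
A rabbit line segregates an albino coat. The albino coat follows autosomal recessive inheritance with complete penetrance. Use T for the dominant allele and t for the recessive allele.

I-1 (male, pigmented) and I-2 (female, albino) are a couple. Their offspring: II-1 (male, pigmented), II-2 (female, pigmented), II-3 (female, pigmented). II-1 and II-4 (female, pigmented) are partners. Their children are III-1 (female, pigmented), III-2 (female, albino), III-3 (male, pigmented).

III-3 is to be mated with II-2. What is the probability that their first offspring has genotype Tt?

II-1 is pigmented so carries T and received t from I-2 (tt), so II-1 is Tt.
II-4 is pigmented so carries T and passed t to III-2 (tt), so II-4 is Tt.
III-3 is a pigmented offspring of II-1 (Tt) × II-4 (Tt), whose cross gives 1/4 TT : 1/2 Tt : 1/4 tt; conditioning on being pigmented, III-3 is TT with probability 1/3, Tt with probability 2/3.
II-2 is pigmented so carries T and received t from I-2 (tt), so II-2 is Tt.
Summing over parental genotype combinations, P(offspring has genotype Tt) = 1/3·1/2 + 2/3·1/2 = 1/2.

1/2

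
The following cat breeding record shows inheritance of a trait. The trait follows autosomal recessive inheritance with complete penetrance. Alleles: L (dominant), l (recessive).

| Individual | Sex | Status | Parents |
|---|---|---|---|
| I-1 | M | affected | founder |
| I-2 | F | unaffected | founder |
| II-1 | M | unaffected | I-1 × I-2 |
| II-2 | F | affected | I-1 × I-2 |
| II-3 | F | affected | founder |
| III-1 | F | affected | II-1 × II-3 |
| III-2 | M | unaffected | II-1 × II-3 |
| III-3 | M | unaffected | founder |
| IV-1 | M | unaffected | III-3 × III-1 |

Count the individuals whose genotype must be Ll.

4

Obligate heterozygotes: I-2 is unaffected so carries L and passed l to II-2 (ll), so I-2 is Ll; II-1 is unaffected so carries L and received l from I-1 (ll), so II-1 is Ll; III-2 is unaffected so carries L and received l from II-3 (ll), so III-2 is Ll; IV-1 is unaffected so carries L and received l from III-1 (ll), so IV-1 is Ll.
Every other individual is either homozygous by phenotype or has at least one consistent homozygous assignment, so the count is 4.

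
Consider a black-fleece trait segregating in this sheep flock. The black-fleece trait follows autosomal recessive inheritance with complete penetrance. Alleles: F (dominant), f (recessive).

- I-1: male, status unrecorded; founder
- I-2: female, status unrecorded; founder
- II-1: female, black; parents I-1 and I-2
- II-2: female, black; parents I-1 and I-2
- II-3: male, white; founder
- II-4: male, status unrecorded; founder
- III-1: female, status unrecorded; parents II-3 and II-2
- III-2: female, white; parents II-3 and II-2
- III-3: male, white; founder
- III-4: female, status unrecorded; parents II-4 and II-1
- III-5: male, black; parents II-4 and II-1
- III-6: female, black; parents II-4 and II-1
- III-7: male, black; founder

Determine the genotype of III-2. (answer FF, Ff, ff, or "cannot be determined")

From phenotype alone, III-2 is FF or Ff.
III-2 is white so carries F and received f from II-2 (ff), so III-2 is Ff.

Ff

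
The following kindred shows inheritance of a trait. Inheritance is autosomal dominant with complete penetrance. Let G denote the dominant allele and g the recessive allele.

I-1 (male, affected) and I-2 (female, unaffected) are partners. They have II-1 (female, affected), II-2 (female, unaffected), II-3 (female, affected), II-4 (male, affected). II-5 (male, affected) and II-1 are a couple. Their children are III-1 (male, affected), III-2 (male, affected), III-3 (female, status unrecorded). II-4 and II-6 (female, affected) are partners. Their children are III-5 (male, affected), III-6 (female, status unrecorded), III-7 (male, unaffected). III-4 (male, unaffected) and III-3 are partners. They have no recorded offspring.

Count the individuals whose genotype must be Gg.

5

Obligate heterozygotes: I-1 is affected so carries G and passed g to II-2 (gg), so I-1 is Gg; II-1 is affected so carries G and received g from I-2 (gg), so II-1 is Gg; II-3 is affected so carries G and received g from I-2 (gg), so II-3 is Gg; II-4 is affected so carries G and received g from I-2 (gg), so II-4 is Gg; II-6 is affected so carries G and passed g to III-7 (gg), so II-6 is Gg.
Every other individual is either homozygous by phenotype or has at least one consistent homozygous assignment, so the count is 5.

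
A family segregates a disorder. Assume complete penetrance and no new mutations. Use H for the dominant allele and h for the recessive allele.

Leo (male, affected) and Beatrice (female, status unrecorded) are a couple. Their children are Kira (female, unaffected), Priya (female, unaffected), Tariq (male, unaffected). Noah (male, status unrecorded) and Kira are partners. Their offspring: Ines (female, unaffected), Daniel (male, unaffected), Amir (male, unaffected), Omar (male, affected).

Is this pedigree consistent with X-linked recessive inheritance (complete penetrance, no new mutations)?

A consistent assignment under X-linked recessive exists: Leo X^h Y, Beatrice X^H X^H, Kira X^H X^h, Priya X^H X^h, Tariq X^H Y, Noah X^H Y, Ines X^H X^H, Daniel X^H Y, Amir X^H Y, Omar X^h Y.
In this assignment every recorded phenotype matches its genotype and every non-founder's genotype is obtainable from its parents' genotypes, so the pedigree is consistent.

Yes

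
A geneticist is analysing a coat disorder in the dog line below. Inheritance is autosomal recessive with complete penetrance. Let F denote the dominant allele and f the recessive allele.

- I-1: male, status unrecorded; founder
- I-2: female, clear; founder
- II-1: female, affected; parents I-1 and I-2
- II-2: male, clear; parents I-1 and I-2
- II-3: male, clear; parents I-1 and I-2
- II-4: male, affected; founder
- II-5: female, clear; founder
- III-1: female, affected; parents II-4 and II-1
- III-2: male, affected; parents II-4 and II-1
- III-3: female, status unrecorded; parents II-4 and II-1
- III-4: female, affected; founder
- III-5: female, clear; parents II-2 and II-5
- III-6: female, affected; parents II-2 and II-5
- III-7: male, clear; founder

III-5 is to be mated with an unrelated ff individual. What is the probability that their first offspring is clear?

II-2 is clear so carries F and passed f to III-6 (ff), so II-2 is Ff.
II-5 is clear so carries F and passed f to III-6 (ff), so II-5 is Ff.
III-5 is a clear offspring of II-2 (Ff) × II-5 (Ff), whose cross gives 1/4 FF : 1/2 Ff : 1/4 ff; conditioning on being clear, III-5 is FF with probability 1/3, Ff with probability 2/3.
Summing over parental genotype combinations, P(offspring is clear) = 1/3·1 + 2/3·1/2 = 2/3.

2/3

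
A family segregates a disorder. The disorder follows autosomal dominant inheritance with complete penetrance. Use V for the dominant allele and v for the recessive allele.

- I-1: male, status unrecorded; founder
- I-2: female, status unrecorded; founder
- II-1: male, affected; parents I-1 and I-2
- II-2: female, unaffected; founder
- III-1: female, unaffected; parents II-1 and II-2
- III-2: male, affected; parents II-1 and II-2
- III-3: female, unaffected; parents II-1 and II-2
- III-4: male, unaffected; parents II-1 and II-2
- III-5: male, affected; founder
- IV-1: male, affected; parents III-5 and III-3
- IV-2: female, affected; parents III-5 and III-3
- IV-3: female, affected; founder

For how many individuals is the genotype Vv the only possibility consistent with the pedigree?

4

Obligate heterozygotes: II-1 is affected so carries V and passed v to III-1 (vv), so II-1 is Vv; III-2 is affected so carries V and received v from II-2 (vv), so III-2 is Vv; IV-1 is affected so carries V and received v from III-3 (vv), so IV-1 is Vv; IV-2 is affected so carries V and received v from III-3 (vv), so IV-2 is Vv.
Every other individual is either homozygous by phenotype or has at least one consistent homozygous assignment, so the count is 4.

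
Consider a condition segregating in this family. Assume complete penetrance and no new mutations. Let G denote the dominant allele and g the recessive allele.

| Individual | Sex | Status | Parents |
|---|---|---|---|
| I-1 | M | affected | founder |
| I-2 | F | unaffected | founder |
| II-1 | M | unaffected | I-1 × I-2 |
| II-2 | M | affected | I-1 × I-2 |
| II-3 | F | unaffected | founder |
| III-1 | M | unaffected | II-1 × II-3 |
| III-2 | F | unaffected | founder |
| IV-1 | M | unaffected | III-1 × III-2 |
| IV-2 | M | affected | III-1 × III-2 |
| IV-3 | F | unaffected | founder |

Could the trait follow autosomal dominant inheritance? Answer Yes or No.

No

Under autosomal dominant, IV-2 (affected, male) cannot arise from III-1 (unaffected) × III-2 (unaffected).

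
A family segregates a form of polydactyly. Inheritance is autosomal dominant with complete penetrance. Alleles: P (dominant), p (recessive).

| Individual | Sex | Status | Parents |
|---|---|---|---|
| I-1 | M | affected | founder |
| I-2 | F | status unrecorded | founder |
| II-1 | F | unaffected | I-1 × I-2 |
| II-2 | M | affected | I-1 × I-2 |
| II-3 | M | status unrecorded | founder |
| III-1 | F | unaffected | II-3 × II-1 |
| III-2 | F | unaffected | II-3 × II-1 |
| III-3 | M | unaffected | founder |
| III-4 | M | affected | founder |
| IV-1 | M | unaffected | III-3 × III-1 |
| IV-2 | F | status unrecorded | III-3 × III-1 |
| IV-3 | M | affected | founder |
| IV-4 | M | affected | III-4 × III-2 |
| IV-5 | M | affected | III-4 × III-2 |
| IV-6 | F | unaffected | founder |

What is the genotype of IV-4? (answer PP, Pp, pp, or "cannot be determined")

Pp

From phenotype alone, IV-4 is PP or Pp.
IV-4 is affected so carries P and received p from III-2 (pp), so IV-4 is Pp.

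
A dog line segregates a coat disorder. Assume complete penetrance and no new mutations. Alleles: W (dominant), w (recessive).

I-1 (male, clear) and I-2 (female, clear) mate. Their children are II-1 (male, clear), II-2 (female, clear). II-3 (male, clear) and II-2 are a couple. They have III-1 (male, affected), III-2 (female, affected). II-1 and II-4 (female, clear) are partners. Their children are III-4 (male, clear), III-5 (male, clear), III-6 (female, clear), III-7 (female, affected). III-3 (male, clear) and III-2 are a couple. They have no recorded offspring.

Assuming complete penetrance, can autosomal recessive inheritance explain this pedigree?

Yes

A consistent assignment under autosomal recessive exists: I-1 WW, I-2 Ww, II-1 Ww, II-2 Ww, II-3 Ww, II-4 Ww, III-1 ww, III-2 ww, III-3 WW, III-4 WW, III-5 WW, III-6 WW, III-7 ww.
In this assignment every recorded phenotype matches its genotype and every non-founder's genotype is obtainable from its parents' genotypes, so the pedigree is consistent.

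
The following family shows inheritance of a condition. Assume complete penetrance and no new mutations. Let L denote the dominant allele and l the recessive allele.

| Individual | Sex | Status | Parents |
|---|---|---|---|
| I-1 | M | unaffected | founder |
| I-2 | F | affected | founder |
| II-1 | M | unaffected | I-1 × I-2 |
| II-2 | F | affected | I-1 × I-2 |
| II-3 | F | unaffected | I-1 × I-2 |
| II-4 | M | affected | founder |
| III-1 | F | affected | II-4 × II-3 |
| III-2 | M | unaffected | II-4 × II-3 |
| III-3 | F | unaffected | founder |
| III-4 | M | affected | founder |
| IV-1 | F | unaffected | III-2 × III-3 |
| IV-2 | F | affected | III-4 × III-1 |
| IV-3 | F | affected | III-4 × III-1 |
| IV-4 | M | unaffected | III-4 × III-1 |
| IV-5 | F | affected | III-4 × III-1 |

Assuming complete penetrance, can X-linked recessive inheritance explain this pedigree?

No

Under X-linked recessive, II-1 (unaffected, male) cannot arise from I-1 (unaffected) × I-2 (affected).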